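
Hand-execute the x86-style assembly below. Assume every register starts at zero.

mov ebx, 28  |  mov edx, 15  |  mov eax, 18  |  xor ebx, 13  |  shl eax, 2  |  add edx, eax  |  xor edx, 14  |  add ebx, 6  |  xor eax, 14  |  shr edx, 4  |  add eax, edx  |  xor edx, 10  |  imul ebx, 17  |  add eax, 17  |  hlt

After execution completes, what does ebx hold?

391

after mov ebx, 28: ebx=28
after mov edx, 15: edx=15
after mov eax, 18: eax=18
after xor ebx, 13: ebx=28^13=17
after shl eax, 2: eax=18<<2=72
after add edx, eax: edx=15+72=87
after xor edx, 14: edx=87^14=89
after add ebx, 6: ebx=17+6=23
after xor eax, 14: eax=72^14=70
after shr edx, 4: edx=89>>4=5
after add eax, edx: eax=70+5=75
after xor edx, 10: edx=5^10=15
after imul ebx, 17: ebx=23*17=391
after add eax, 17: eax=75+17=92
halt.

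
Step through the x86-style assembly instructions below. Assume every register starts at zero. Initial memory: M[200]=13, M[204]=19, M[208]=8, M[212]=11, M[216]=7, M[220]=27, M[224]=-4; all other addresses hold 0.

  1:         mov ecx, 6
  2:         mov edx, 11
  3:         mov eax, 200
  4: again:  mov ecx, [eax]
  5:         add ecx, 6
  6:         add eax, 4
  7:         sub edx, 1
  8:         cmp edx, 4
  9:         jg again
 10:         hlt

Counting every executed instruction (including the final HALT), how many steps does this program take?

ecx=6
edx=11
eax=200
ecx=M[200]=13
ecx=13+6=19
eax=200+4=204
edx=11-1=10
cmp edx, 4  (cmp 10,4)
jg again: taken
ecx=M[204]=19
ecx=19+6=25
eax=204+4=208
edx=10-1=9
cmp edx, 4  (cmp 9,4)
jg again: taken
ecx=M[208]=8
ecx=8+6=14
eax=208+4=212
edx=9-1=8
cmp edx, 4  (cmp 8,4)
jg again: taken
ecx=M[212]=11
ecx=11+6=17
eax=212+4=216
edx=8-1=7
cmp edx, 4  (cmp 7,4)
jg again: taken
ecx=M[216]=7
ecx=7+6=13
eax=216+4=220
edx=7-1=6
cmp edx, 4  (cmp 6,4)
jg again: taken
ecx=M[220]=27
ecx=27+6=33
eax=220+4=224
edx=6-1=5
cmp edx, 4  (cmp 5,4)
jg again: taken
ecx=M[224]=-4
ecx=(-4)+6=2
eax=224+4=228
edx=5-1=4
cmp edx, 4  (cmp 4,4)
jg again: not taken
halt.
Total executed instructions: 46.

46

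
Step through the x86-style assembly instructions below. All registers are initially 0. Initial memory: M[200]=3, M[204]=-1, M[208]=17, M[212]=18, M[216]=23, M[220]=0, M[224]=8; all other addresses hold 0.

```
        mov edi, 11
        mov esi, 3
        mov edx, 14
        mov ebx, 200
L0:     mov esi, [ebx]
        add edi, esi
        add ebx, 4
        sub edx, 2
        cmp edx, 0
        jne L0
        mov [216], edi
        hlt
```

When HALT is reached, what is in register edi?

edi=11
esi=3
edx=14
ebx=200
esi=M[200]=3
edi=11+3=14
ebx=200+4=204
edx=14-2=12
cmp edx, 0  (cmp 12,0)
jne L0: taken
esi=M[204]=-1
edi=14+(-1)=13
ebx=204+4=208
edx=12-2=10
cmp edx, 0  (cmp 10,0)
jne L0: taken
esi=M[208]=17
edi=13+17=30
ebx=208+4=212
edx=10-2=8
cmp edx, 0  (cmp 8,0)
jne L0: taken
esi=M[212]=18
edi=30+18=48
ebx=212+4=216
edx=8-2=6
cmp edx, 0  (cmp 6,0)
jne L0: taken
esi=M[216]=23
edi=48+23=71
ebx=216+4=220
edx=6-2=4
cmp edx, 0  (cmp 4,0)
jne L0: taken
esi=M[220]=0
edi=71+0=71
ebx=220+4=224
edx=4-2=2
cmp edx, 0  (cmp 2,0)
jne L0: taken
esi=M[224]=8
edi=71+8=79
ebx=224+4=228
edx=2-2=0
cmp edx, 0  (cmp 0,0)
jne L0: not taken
mov [216], edi → M[216]=79
halt.

79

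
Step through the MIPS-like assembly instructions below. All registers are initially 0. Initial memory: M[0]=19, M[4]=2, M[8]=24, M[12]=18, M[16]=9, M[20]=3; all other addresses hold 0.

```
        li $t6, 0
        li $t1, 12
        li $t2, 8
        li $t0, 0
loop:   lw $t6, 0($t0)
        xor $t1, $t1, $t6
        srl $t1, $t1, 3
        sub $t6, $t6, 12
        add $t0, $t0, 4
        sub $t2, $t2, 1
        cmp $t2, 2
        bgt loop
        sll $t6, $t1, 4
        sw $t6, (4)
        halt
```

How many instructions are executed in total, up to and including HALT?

$t6=0
$t1=12
$t2=8
$t0=0
$t6=M[0]=19
$t1=12^19=31
$t1=31>>3=3
$t6=19-12=7
$t0=0+4=4
$t2=8-1=7
cmp $t2, 2  (cmp 7,2)
bgt loop: taken
$t6=M[4]=2
$t1=3^2=1
$t1=1>>3=0
$t6=2-12=-10
$t0=4+4=8
$t2=7-1=6
cmp $t2, 2  (cmp 6,2)
bgt loop: taken
$t6=M[8]=24
$t1=0^24=24
$t1=24>>3=3
$t6=24-12=12
$t0=8+4=12
$t2=6-1=5
cmp $t2, 2  (cmp 5,2)
bgt loop: taken
$t6=M[12]=18
$t1=3^18=17
$t1=17>>3=2
$t6=18-12=6
$t0=12+4=16
$t2=5-1=4
cmp $t2, 2  (cmp 4,2)
bgt loop: taken
$t6=M[16]=9
$t1=2^9=11
$t1=11>>3=1
$t6=9-12=-3
$t0=16+4=20
$t2=4-1=3
cmp $t2, 2  (cmp 3,2)
bgt loop: taken
$t6=M[20]=3
$t1=1^3=2
$t1=2>>3=0
$t6=3-12=-9
$t0=20+4=24
$t2=3-1=2
cmp $t2, 2  (cmp 2,2)
bgt loop: not taken
$t6=0<<4=0
sw $t6, (4) → M[4]=0
halt.
Total executed instructions: 55.

55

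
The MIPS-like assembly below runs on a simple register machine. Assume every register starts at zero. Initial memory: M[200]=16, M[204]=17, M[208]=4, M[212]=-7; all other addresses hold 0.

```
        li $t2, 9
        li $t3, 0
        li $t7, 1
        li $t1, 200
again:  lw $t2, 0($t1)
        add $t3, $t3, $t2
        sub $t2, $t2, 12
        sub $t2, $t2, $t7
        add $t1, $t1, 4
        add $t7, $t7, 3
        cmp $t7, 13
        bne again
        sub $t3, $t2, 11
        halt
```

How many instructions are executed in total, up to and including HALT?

li $t2, 9 → $t2=9
li $t3, 0 → $t3=0
li $t7, 1 → $t7=1
li $t1, 200 → $t1=200
lw $t2, 0($t1) → $t2=M[200]=16
add $t3, $t3, $t2 → $t3=0+16=16
sub $t2, $t2, 12 → $t2=16-12=4
sub $t2, $t2, $t7 → $t2=4-1=3
add $t1, $t1, 4 → $t1=200+4=204
add $t7, $t7, 3 → $t7=1+3=4
cmp $t7, 13  (cmp 4,13)
bne again: taken
lw $t2, 0($t1) → $t2=M[204]=17
add $t3, $t3, $t2 → $t3=16+17=33
sub $t2, $t2, 12 → $t2=17-12=5
sub $t2, $t2, $t7 → $t2=5-4=1
add $t1, $t1, 4 → $t1=204+4=208
add $t7, $t7, 3 → $t7=4+3=7
cmp $t7, 13  (cmp 7,13)
bne again: taken
lw $t2, 0($t1) → $t2=M[208]=4
add $t3, $t3, $t2 → $t3=33+4=37
sub $t2, $t2, 12 → $t2=4-12=-8
sub $t2, $t2, $t7 → $t2=(-8)-7=-15
add $t1, $t1, 4 → $t1=208+4=212
add $t7, $t7, 3 → $t7=7+3=10
cmp $t7, 13  (cmp 10,13)
bne again: taken
lw $t2, 0($t1) → $t2=M[212]=-7
add $t3, $t3, $t2 → $t3=37+(-7)=30
sub $t2, $t2, 12 → $t2=(-7)-12=-19
sub $t2, $t2, $t7 → $t2=(-19)-10=-29
add $t1, $t1, 4 → $t1=212+4=216
add $t7, $t7, 3 → $t7=10+3=13
cmp $t7, 13  (cmp 13,13)
bne again: not taken
sub $t3, $t2, 11 → $t3=(-29)-11=-40
halt.
Total executed instructions: 38.

38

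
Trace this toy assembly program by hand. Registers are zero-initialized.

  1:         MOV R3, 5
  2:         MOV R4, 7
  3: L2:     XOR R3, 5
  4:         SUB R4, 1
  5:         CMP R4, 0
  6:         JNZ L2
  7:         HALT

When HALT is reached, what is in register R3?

0

after MOV R3, 5: R3=5
after MOV R4, 7: R4=7
after XOR R3, 5: R3=5^5=0
after SUB R4, 1: R4=7-1=6
CMP R4, 0  (cmp 6,0)
JNZ L2: taken
after XOR R3, 5: R3=0^5=5
after SUB R4, 1: R4=6-1=5
CMP R4, 0  (cmp 5,0)
JNZ L2: taken
after XOR R3, 5: R3=5^5=0
after SUB R4, 1: R4=5-1=4
CMP R4, 0  (cmp 4,0)
JNZ L2: taken
after XOR R3, 5: R3=0^5=5
after SUB R4, 1: R4=4-1=3
CMP R4, 0  (cmp 3,0)
JNZ L2: taken
after XOR R3, 5: R3=5^5=0
after SUB R4, 1: R4=3-1=2
CMP R4, 0  (cmp 2,0)
JNZ L2: taken
after XOR R3, 5: R3=0^5=5
after SUB R4, 1: R4=2-1=1
CMP R4, 0  (cmp 1,0)
JNZ L2: taken
after XOR R3, 5: R3=5^5=0
after SUB R4, 1: R4=1-1=0
CMP R4, 0  (cmp 0,0)
JNZ L2: not taken
halt.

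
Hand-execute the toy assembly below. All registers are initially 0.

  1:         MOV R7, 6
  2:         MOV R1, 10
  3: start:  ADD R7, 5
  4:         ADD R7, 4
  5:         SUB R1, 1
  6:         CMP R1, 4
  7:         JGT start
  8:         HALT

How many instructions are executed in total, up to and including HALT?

after MOV R7, 6: R7=6
after MOV R1, 10: R1=10
after ADD R7, 5: R7=6+5=11
after ADD R7, 4: R7=11+4=15
after SUB R1, 1: R1=10-1=9
CMP R1, 4  (cmp 9,4)
JGT start: taken
after ADD R7, 5: R7=15+5=20
after ADD R7, 4: R7=20+4=24
after SUB R1, 1: R1=9-1=8
CMP R1, 4  (cmp 8,4)
JGT start: taken
after ADD R7, 5: R7=24+5=29
after ADD R7, 4: R7=29+4=33
after SUB R1, 1: R1=8-1=7
CMP R1, 4  (cmp 7,4)
JGT start: taken
after ADD R7, 5: R7=33+5=38
after ADD R7, 4: R7=38+4=42
after SUB R1, 1: R1=7-1=6
CMP R1, 4  (cmp 6,4)
JGT start: taken
after ADD R7, 5: R7=42+5=47
after ADD R7, 4: R7=47+4=51
after SUB R1, 1: R1=6-1=5
CMP R1, 4  (cmp 5,4)
JGT start: taken
after ADD R7, 5: R7=51+5=56
after ADD R7, 4: R7=56+4=60
after SUB R1, 1: R1=5-1=4
CMP R1, 4  (cmp 4,4)
JGT start: not taken
halt.
Total executed instructions: 33.

33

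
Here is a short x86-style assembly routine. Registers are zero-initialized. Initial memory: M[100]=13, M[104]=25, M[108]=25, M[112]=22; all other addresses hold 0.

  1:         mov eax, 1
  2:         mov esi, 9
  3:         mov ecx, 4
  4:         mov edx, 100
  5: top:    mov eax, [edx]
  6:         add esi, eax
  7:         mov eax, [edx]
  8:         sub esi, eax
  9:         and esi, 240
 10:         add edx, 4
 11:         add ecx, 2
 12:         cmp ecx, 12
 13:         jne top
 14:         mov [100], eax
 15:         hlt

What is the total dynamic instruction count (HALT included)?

42

after mov eax, 1: eax=1
after mov esi, 9: esi=9
after mov ecx, 4: ecx=4
after mov edx, 100: edx=100
after mov eax, [edx]: eax=M[100]=13
after add esi, eax: esi=9+13=22
after mov eax, [edx]: eax=M[100]=13
after sub esi, eax: esi=22-13=9
after and esi, 240: esi=9&240=0
after add edx, 4: edx=100+4=104
after add ecx, 2: ecx=4+2=6
cmp ecx, 12  (cmp 6,12)
jne top: taken
after mov eax, [edx]: eax=M[104]=25
after add esi, eax: esi=0+25=25
after mov eax, [edx]: eax=M[104]=25
after sub esi, eax: esi=25-25=0
after and esi, 240: esi=0&240=0
after add edx, 4: edx=104+4=108
after add ecx, 2: ecx=6+2=8
cmp ecx, 12  (cmp 8,12)
jne top: taken
after mov eax, [edx]: eax=M[108]=25
after add esi, eax: esi=0+25=25
after mov eax, [edx]: eax=M[108]=25
after sub esi, eax: esi=25-25=0
after and esi, 240: esi=0&240=0
after add edx, 4: edx=108+4=112
after add ecx, 2: ecx=8+2=10
cmp ecx, 12  (cmp 10,12)
jne top: taken
after mov eax, [edx]: eax=M[112]=22
after add esi, eax: esi=0+22=22
after mov eax, [edx]: eax=M[112]=22
after sub esi, eax: esi=22-22=0
after and esi, 240: esi=0&240=0
after add edx, 4: edx=112+4=116
after add ecx, 2: ecx=10+2=12
cmp ecx, 12  (cmp 12,12)
jne top: not taken
mov [100], eax → M[100]=22
halt.
Total executed instructions: 42.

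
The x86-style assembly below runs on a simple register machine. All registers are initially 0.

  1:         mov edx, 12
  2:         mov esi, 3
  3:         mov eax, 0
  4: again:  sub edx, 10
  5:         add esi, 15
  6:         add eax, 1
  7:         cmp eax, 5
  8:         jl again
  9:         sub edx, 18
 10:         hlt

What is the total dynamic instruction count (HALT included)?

30

edx=12
esi=3
eax=0
edx=12-10=2
esi=3+15=18
eax=0+1=1
cmp eax, 5  (cmp 1,5)
jl again: taken
edx=2-10=-8
esi=18+15=33
eax=1+1=2
cmp eax, 5  (cmp 2,5)
jl again: taken
edx=(-8)-10=-18
esi=33+15=48
eax=2+1=3
cmp eax, 5  (cmp 3,5)
jl again: taken
edx=(-18)-10=-28
esi=48+15=63
eax=3+1=4
cmp eax, 5  (cmp 4,5)
jl again: taken
edx=(-28)-10=-38
esi=63+15=78
eax=4+1=5
cmp eax, 5  (cmp 5,5)
jl again: not taken
edx=(-38)-18=-56
halt.
Total executed instructions: 30.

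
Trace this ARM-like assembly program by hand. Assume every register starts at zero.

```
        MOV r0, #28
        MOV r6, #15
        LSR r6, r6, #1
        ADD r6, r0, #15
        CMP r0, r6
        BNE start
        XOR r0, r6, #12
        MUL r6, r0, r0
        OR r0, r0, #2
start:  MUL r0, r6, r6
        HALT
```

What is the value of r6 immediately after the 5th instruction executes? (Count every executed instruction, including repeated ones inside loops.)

after MOV r0, #28: r0=28
after MOV r6, #15: r6=15
after LSR r6, r6, #1: r6=15>>1=7
after ADD r6, r0, #15: r6=28+15=43
CMP r0, r6  (cmp 28,43)
After step 5: r6 = 43.

43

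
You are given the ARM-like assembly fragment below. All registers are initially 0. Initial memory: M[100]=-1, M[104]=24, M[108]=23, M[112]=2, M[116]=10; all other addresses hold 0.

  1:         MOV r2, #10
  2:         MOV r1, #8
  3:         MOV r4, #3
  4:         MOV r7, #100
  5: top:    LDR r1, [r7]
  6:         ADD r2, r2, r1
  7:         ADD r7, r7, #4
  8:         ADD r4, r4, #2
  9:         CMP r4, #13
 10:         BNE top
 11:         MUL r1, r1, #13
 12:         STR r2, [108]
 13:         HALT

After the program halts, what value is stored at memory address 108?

r2=10
r1=8
r4=3
r7=100
r1=M[100]=-1
r2=10+(-1)=9
r7=100+4=104
r4=3+2=5
CMP r4, #13  (cmp 5,13)
BNE top: taken
r1=M[104]=24
r2=9+24=33
r7=104+4=108
r4=5+2=7
CMP r4, #13  (cmp 7,13)
BNE top: taken
r1=M[108]=23
r2=33+23=56
r7=108+4=112
r4=7+2=9
CMP r4, #13  (cmp 9,13)
BNE top: taken
r1=M[112]=2
r2=56+2=58
r7=112+4=116
r4=9+2=11
CMP r4, #13  (cmp 11,13)
BNE top: taken
r1=M[116]=10
r2=58+10=68
r7=116+4=120
r4=11+2=13
CMP r4, #13  (cmp 13,13)
BNE top: not taken
r1=10*13=130
STR r2, [108] → M[108]=68
halt.

68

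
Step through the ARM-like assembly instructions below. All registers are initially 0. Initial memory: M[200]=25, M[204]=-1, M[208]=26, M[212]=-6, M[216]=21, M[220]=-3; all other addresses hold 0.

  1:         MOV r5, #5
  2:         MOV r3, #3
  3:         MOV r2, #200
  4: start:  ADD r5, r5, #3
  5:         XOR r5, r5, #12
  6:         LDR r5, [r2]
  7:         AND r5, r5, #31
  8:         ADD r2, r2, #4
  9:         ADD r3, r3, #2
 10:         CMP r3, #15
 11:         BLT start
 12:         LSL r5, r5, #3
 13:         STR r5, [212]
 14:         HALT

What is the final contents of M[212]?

MOV r5, #5 → r5=5
MOV r3, #3 → r3=3
MOV r2, #200 → r2=200
ADD r5, r5, #3 → r5=5+3=8
XOR r5, r5, #12 → r5=8^12=4
LDR r5, [r2] → r5=M[200]=25
AND r5, r5, #31 → r5=25&31=25
ADD r2, r2, #4 → r2=200+4=204
ADD r3, r3, #2 → r3=3+2=5
CMP r3, #15  (cmp 5,15)
BLT start: taken
ADD r5, r5, #3 → r5=25+3=28
XOR r5, r5, #12 → r5=28^12=16
LDR r5, [r2] → r5=M[204]=-1
AND r5, r5, #31 → r5=(-1)&31=31
ADD r2, r2, #4 → r2=204+4=208
ADD r3, r3, #2 → r3=5+2=7
CMP r3, #15  (cmp 7,15)
BLT start: taken
ADD r5, r5, #3 → r5=31+3=34
XOR r5, r5, #12 → r5=34^12=46
LDR r5, [r2] → r5=M[208]=26
AND r5, r5, #31 → r5=26&31=26
ADD r2, r2, #4 → r2=208+4=212
ADD r3, r3, #2 → r3=7+2=9
CMP r3, #15  (cmp 9,15)
BLT start: taken
ADD r5, r5, #3 → r5=26+3=29
XOR r5, r5, #12 → r5=29^12=17
LDR r5, [r2] → r5=M[212]=-6
AND r5, r5, #31 → r5=(-6)&31=26
ADD r2, r2, #4 → r2=212+4=216
ADD r3, r3, #2 → r3=9+2=11
CMP r3, #15  (cmp 11,15)
BLT start: taken
ADD r5, r5, #3 → r5=26+3=29
XOR r5, r5, #12 → r5=29^12=17
LDR r5, [r2] → r5=M[216]=21
AND r5, r5, #31 → r5=21&31=21
ADD r2, r2, #4 → r2=216+4=220
ADD r3, r3, #2 → r3=11+2=13
CMP r3, #15  (cmp 13,15)
BLT start: taken
ADD r5, r5, #3 → r5=21+3=24
XOR r5, r5, #12 → r5=24^12=20
LDR r5, [r2] → r5=M[220]=-3
AND r5, r5, #31 → r5=(-3)&31=29
ADD r2, r2, #4 → r2=220+4=224
ADD r3, r3, #2 → r3=13+2=15
CMP r3, #15  (cmp 15,15)
BLT start: not taken
LSL r5, r5, #3 → r5=29<<3=232
STR r5, [212] → M[212]=232
halt.

232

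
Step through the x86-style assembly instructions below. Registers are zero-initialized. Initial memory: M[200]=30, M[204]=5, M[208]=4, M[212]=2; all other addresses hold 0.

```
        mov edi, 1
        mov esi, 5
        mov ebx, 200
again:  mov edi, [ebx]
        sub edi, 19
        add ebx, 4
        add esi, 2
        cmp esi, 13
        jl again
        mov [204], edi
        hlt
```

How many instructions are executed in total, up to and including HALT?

edi=1
esi=5
ebx=200
edi=M[200]=30
edi=30-19=11
ebx=200+4=204
esi=5+2=7
cmp esi, 13  (cmp 7,13)
jl again: taken
edi=M[204]=5
edi=5-19=-14
ebx=204+4=208
esi=7+2=9
cmp esi, 13  (cmp 9,13)
jl again: taken
edi=M[208]=4
edi=4-19=-15
ebx=208+4=212
esi=9+2=11
cmp esi, 13  (cmp 11,13)
jl again: taken
edi=M[212]=2
edi=2-19=-17
ebx=212+4=216
esi=11+2=13
cmp esi, 13  (cmp 13,13)
jl again: not taken
mov [204], edi → M[204]=-17
halt.
Total executed instructions: 29.

29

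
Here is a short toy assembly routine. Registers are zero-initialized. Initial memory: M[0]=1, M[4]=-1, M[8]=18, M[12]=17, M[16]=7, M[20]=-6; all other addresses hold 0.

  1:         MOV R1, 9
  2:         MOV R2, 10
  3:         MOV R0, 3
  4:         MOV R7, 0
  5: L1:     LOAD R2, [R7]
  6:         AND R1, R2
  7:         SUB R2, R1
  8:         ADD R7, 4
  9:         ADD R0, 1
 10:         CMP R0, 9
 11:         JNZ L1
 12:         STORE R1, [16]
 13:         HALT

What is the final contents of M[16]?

0

after MOV R1, 9: R1=9
after MOV R2, 10: R2=10
after MOV R0, 3: R0=3
after MOV R7, 0: R7=0
after LOAD R2, [R7]: R2=M[0]=1
after AND R1, R2: R1=9&1=1
after SUB R2, R1: R2=1-1=0
after ADD R7, 4: R7=0+4=4
after ADD R0, 1: R0=3+1=4
CMP R0, 9  (cmp 4,9)
JNZ L1: taken
after LOAD R2, [R7]: R2=M[4]=-1
after AND R1, R2: R1=1&(-1)=1
after SUB R2, R1: R2=(-1)-1=-2
after ADD R7, 4: R7=4+4=8
after ADD R0, 1: R0=4+1=5
CMP R0, 9  (cmp 5,9)
JNZ L1: taken
after LOAD R2, [R7]: R2=M[8]=18
after AND R1, R2: R1=1&18=0
after SUB R2, R1: R2=18-0=18
after ADD R7, 4: R7=8+4=12
after ADD R0, 1: R0=5+1=6
CMP R0, 9  (cmp 6,9)
JNZ L1: taken
after LOAD R2, [R7]: R2=M[12]=17
after AND R1, R2: R1=0&17=0
after SUB R2, R1: R2=17-0=17
after ADD R7, 4: R7=12+4=16
after ADD R0, 1: R0=6+1=7
CMP R0, 9  (cmp 7,9)
JNZ L1: taken
after LOAD R2, [R7]: R2=M[16]=7
after AND R1, R2: R1=0&7=0
after SUB R2, R1: R2=7-0=7
after ADD R7, 4: R7=16+4=20
after ADD R0, 1: R0=7+1=8
CMP R0, 9  (cmp 8,9)
JNZ L1: taken
after LOAD R2, [R7]: R2=M[20]=-6
after AND R1, R2: R1=0&(-6)=0
after SUB R2, R1: R2=(-6)-0=-6
after ADD R7, 4: R7=20+4=24
after ADD R0, 1: R0=8+1=9
CMP R0, 9  (cmp 9,9)
JNZ L1: not taken
STORE R1, [16] → M[16]=0
halt.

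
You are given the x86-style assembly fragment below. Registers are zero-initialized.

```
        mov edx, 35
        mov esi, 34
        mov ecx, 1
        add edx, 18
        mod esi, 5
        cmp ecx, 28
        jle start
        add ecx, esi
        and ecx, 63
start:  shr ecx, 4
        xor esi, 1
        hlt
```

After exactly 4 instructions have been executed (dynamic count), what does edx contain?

after mov edx, 35: edx=35
after mov esi, 34: esi=34
after mov ecx, 1: ecx=1
after add edx, 18: edx=35+18=53
After step 4: edx = 53.

53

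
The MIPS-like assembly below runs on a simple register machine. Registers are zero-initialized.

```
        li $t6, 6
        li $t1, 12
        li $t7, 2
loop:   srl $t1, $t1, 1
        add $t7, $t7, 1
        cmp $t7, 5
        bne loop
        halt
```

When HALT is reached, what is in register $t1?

1

after li $t6, 6: $t6=6
after li $t1, 12: $t1=12
after li $t7, 2: $t7=2
after srl $t1, $t1, 1: $t1=12>>1=6
after add $t7, $t7, 1: $t7=2+1=3
cmp $t7, 5  (cmp 3,5)
bne loop: taken
after srl $t1, $t1, 1: $t1=6>>1=3
after add $t7, $t7, 1: $t7=3+1=4
cmp $t7, 5  (cmp 4,5)
bne loop: taken
after srl $t1, $t1, 1: $t1=3>>1=1
after add $t7, $t7, 1: $t7=4+1=5
cmp $t7, 5  (cmp 5,5)
bne loop: not taken
halt.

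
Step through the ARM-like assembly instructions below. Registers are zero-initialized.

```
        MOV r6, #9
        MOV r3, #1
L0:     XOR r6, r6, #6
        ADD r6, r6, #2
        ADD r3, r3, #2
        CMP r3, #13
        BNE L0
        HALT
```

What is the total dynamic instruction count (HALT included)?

r6=9
r3=1
r6=9^6=15
r6=15+2=17
r3=1+2=3
CMP r3, #13  (cmp 3,13)
BNE L0: taken
r6=17^6=23
r6=23+2=25
r3=3+2=5
CMP r3, #13  (cmp 5,13)
BNE L0: taken
r6=25^6=31
r6=31+2=33
r3=5+2=7
CMP r3, #13  (cmp 7,13)
BNE L0: taken
r6=33^6=39
r6=39+2=41
r3=7+2=9
CMP r3, #13  (cmp 9,13)
BNE L0: taken
r6=41^6=47
r6=47+2=49
r3=9+2=11
CMP r3, #13  (cmp 11,13)
BNE L0: taken
r6=49^6=55
r6=55+2=57
r3=11+2=13
CMP r3, #13  (cmp 13,13)
BNE L0: not taken
halt.
Total executed instructions: 33.

33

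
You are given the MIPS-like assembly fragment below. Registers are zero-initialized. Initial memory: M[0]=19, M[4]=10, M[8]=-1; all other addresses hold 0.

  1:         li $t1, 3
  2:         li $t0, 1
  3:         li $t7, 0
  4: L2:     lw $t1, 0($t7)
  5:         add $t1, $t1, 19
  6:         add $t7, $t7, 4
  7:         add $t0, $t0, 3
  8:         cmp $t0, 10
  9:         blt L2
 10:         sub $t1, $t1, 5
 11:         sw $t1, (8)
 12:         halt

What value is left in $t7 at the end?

12

$t1=3
$t0=1
$t7=0
$t1=M[0]=19
$t1=19+19=38
$t7=0+4=4
$t0=1+3=4
cmp $t0, 10  (cmp 4,10)
blt L2: taken
$t1=M[4]=10
$t1=10+19=29
$t7=4+4=8
$t0=4+3=7
cmp $t0, 10  (cmp 7,10)
blt L2: taken
$t1=M[8]=-1
$t1=(-1)+19=18
$t7=8+4=12
$t0=7+3=10
cmp $t0, 10  (cmp 10,10)
blt L2: not taken
$t1=18-5=13
sw $t1, (8) → M[8]=13
halt.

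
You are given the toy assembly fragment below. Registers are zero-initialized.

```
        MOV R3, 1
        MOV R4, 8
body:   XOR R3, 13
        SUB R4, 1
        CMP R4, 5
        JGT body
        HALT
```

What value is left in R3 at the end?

after MOV R3, 1: R3=1
after MOV R4, 8: R4=8
after XOR R3, 13: R3=1^13=12
after SUB R4, 1: R4=8-1=7
CMP R4, 5  (cmp 7,5)
JGT body: taken
after XOR R3, 13: R3=12^13=1
after SUB R4, 1: R4=7-1=6
CMP R4, 5  (cmp 6,5)
JGT body: taken
after XOR R3, 13: R3=1^13=12
after SUB R4, 1: R4=6-1=5
CMP R4, 5  (cmp 5,5)
JGT body: not taken
halt.

12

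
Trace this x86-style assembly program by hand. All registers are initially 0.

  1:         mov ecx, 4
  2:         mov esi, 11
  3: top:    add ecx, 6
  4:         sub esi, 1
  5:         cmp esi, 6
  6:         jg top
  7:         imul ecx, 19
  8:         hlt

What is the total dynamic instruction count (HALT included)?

24

after mov ecx, 4: ecx=4
after mov esi, 11: esi=11
after add ecx, 6: ecx=4+6=10
after sub esi, 1: esi=11-1=10
cmp esi, 6  (cmp 10,6)
jg top: taken
after add ecx, 6: ecx=10+6=16
after sub esi, 1: esi=10-1=9
cmp esi, 6  (cmp 9,6)
jg top: taken
after add ecx, 6: ecx=16+6=22
after sub esi, 1: esi=9-1=8
cmp esi, 6  (cmp 8,6)
jg top: taken
after add ecx, 6: ecx=22+6=28
after sub esi, 1: esi=8-1=7
cmp esi, 6  (cmp 7,6)
jg top: taken
after add ecx, 6: ecx=28+6=34
after sub esi, 1: esi=7-1=6
cmp esi, 6  (cmp 6,6)
jg top: not taken
after imul ecx, 19: ecx=34*19=646
halt.
Total executed instructions: 24.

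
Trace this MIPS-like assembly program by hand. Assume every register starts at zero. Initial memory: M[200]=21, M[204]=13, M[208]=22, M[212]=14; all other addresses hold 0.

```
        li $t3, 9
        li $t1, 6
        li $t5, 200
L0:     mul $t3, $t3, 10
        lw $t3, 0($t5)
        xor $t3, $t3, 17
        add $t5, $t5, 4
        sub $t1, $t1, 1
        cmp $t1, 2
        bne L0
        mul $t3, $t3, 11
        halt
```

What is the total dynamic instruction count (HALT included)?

li $t3, 9 → $t3=9
li $t1, 6 → $t1=6
li $t5, 200 → $t5=200
mul $t3, $t3, 10 → $t3=9*10=90
lw $t3, 0($t5) → $t3=M[200]=21
xor $t3, $t3, 17 → $t3=21^17=4
add $t5, $t5, 4 → $t5=200+4=204
sub $t1, $t1, 1 → $t1=6-1=5
cmp $t1, 2  (cmp 5,2)
bne L0: taken
mul $t3, $t3, 10 → $t3=4*10=40
lw $t3, 0($t5) → $t3=M[204]=13
xor $t3, $t3, 17 → $t3=13^17=28
add $t5, $t5, 4 → $t5=204+4=208
sub $t1, $t1, 1 → $t1=5-1=4
cmp $t1, 2  (cmp 4,2)
bne L0: taken
mul $t3, $t3, 10 → $t3=28*10=280
lw $t3, 0($t5) → $t3=M[208]=22
xor $t3, $t3, 17 → $t3=22^17=7
add $t5, $t5, 4 → $t5=208+4=212
sub $t1, $t1, 1 → $t1=4-1=3
cmp $t1, 2  (cmp 3,2)
bne L0: taken
mul $t3, $t3, 10 → $t3=7*10=70
lw $t3, 0($t5) → $t3=M[212]=14
xor $t3, $t3, 17 → $t3=14^17=31
add $t5, $t5, 4 → $t5=212+4=216
sub $t1, $t1, 1 → $t1=3-1=2
cmp $t1, 2  (cmp 2,2)
bne L0: not taken
mul $t3, $t3, 11 → $t3=31*11=341
halt.
Total executed instructions: 33.

33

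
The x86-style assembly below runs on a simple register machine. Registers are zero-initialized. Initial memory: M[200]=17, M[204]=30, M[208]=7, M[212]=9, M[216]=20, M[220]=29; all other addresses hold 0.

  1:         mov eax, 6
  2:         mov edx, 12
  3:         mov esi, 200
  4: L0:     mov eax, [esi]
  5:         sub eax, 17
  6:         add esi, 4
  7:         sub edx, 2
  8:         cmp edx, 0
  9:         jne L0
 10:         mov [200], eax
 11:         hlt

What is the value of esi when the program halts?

224

after mov eax, 6: eax=6
after mov edx, 12: edx=12
after mov esi, 200: esi=200
after mov eax, [esi]: eax=M[200]=17
after sub eax, 17: eax=17-17=0
after add esi, 4: esi=200+4=204
after sub edx, 2: edx=12-2=10
cmp edx, 0  (cmp 10,0)
jne L0: taken
after mov eax, [esi]: eax=M[204]=30
after sub eax, 17: eax=30-17=13
after add esi, 4: esi=204+4=208
after sub edx, 2: edx=10-2=8
cmp edx, 0  (cmp 8,0)
jne L0: taken
after mov eax, [esi]: eax=M[208]=7
after sub eax, 17: eax=7-17=-10
after add esi, 4: esi=208+4=212
after sub edx, 2: edx=8-2=6
cmp edx, 0  (cmp 6,0)
jne L0: taken
after mov eax, [esi]: eax=M[212]=9
after sub eax, 17: eax=9-17=-8
after add esi, 4: esi=212+4=216
after sub edx, 2: edx=6-2=4
cmp edx, 0  (cmp 4,0)
jne L0: taken
after mov eax, [esi]: eax=M[216]=20
after sub eax, 17: eax=20-17=3
after add esi, 4: esi=216+4=220
after sub edx, 2: edx=4-2=2
cmp edx, 0  (cmp 2,0)
jne L0: taken
after mov eax, [esi]: eax=M[220]=29
after sub eax, 17: eax=29-17=12
after add esi, 4: esi=220+4=224
after sub edx, 2: edx=2-2=0
cmp edx, 0  (cmp 0,0)
jne L0: not taken
mov [200], eax → M[200]=12
halt.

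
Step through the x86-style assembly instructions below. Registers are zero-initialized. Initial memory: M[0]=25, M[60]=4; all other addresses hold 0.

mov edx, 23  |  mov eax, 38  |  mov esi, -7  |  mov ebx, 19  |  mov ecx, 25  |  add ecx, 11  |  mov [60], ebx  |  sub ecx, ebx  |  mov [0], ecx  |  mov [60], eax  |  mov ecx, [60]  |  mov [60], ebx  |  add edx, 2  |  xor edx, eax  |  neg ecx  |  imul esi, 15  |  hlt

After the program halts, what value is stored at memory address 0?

mov edx, 23 → edx=23
mov eax, 38 → eax=38
mov esi, -7 → esi=-7
mov ebx, 19 → ebx=19
mov ecx, 25 → ecx=25
add ecx, 11 → ecx=25+11=36
mov [60], ebx → M[60]=19
sub ecx, ebx → ecx=36-19=17
mov [0], ecx → M[0]=17
mov [60], eax → M[60]=38
mov ecx, [60] → ecx=M[60]=38
mov [60], ebx → M[60]=19
add edx, 2 → edx=23+2=25
xor edx, eax → edx=25^38=63
neg ecx → ecx=-(38)=-38
imul esi, 15 → esi=(-7)*15=-105
halt.

17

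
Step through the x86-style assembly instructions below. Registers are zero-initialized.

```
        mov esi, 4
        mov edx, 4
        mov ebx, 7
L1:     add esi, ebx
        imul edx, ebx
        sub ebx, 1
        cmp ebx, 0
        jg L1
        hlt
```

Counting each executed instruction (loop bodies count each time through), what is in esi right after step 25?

29

mov esi, 4 → esi=4
mov edx, 4 → edx=4
mov ebx, 7 → ebx=7
add esi, ebx → esi=4+7=11
imul edx, ebx → edx=4*7=28
sub ebx, 1 → ebx=7-1=6
cmp ebx, 0  (cmp 6,0)
jg L1: taken
add esi, ebx → esi=11+6=17
imul edx, ebx → edx=28*6=168
sub ebx, 1 → ebx=6-1=5
cmp ebx, 0  (cmp 5,0)
jg L1: taken
add esi, ebx → esi=17+5=22
imul edx, ebx → edx=168*5=840
sub ebx, 1 → ebx=5-1=4
cmp ebx, 0  (cmp 4,0)
jg L1: taken
add esi, ebx → esi=22+4=26
imul edx, ebx → edx=840*4=3360
sub ebx, 1 → ebx=4-1=3
cmp ebx, 0  (cmp 3,0)
jg L1: taken
add esi, ebx → esi=26+3=29
imul edx, ebx → edx=3360*3=10080
After step 25: esi = 29.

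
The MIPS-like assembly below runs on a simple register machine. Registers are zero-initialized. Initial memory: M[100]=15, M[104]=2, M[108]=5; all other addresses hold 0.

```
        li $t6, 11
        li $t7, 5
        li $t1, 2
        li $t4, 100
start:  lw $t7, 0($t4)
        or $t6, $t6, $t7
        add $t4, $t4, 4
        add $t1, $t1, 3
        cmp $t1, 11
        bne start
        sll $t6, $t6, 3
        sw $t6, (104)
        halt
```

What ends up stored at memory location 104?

120

li $t6, 11 → $t6=11
li $t7, 5 → $t7=5
li $t1, 2 → $t1=2
li $t4, 100 → $t4=100
lw $t7, 0($t4) → $t7=M[100]=15
or $t6, $t6, $t7 → $t6=11|15=15
add $t4, $t4, 4 → $t4=100+4=104
add $t1, $t1, 3 → $t1=2+3=5
cmp $t1, 11  (cmp 5,11)
bne start: taken
lw $t7, 0($t4) → $t7=M[104]=2
or $t6, $t6, $t7 → $t6=15|2=15
add $t4, $t4, 4 → $t4=104+4=108
add $t1, $t1, 3 → $t1=5+3=8
cmp $t1, 11  (cmp 8,11)
bne start: taken
lw $t7, 0($t4) → $t7=M[108]=5
or $t6, $t6, $t7 → $t6=15|5=15
add $t4, $t4, 4 → $t4=108+4=112
add $t1, $t1, 3 → $t1=8+3=11
cmp $t1, 11  (cmp 11,11)
bne start: not taken
sll $t6, $t6, 3 → $t6=15<<3=120
sw $t6, (104) → M[104]=120
halt.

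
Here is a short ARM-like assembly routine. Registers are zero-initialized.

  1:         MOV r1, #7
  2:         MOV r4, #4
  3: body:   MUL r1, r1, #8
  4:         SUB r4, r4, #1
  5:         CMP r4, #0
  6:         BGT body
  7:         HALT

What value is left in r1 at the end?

28672

after MOV r1, #7: r1=7
after MOV r4, #4: r4=4
after MUL r1, r1, #8: r1=7*8=56
after SUB r4, r4, #1: r4=4-1=3
CMP r4, #0  (cmp 3,0)
BGT body: taken
after MUL r1, r1, #8: r1=56*8=448
after SUB r4, r4, #1: r4=3-1=2
CMP r4, #0  (cmp 2,0)
BGT body: taken
after MUL r1, r1, #8: r1=448*8=3584
after SUB r4, r4, #1: r4=2-1=1
CMP r4, #0  (cmp 1,0)
BGT body: taken
after MUL r1, r1, #8: r1=3584*8=28672
after SUB r4, r4, #1: r4=1-1=0
CMP r4, #0  (cmp 0,0)
BGT body: not taken
halt.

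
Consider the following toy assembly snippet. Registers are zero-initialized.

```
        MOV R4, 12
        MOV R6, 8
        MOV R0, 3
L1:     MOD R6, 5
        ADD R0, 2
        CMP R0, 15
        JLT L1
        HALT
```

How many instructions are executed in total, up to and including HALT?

R4=12
R6=8
R0=3
R6=8%5=3
R0=3+2=5
CMP R0, 15  (cmp 5,15)
JLT L1: taken
R6=3%5=3
R0=5+2=7
CMP R0, 15  (cmp 7,15)
JLT L1: taken
R6=3%5=3
R0=7+2=9
CMP R0, 15  (cmp 9,15)
JLT L1: taken
R6=3%5=3
R0=9+2=11
CMP R0, 15  (cmp 11,15)
JLT L1: taken
R6=3%5=3
R0=11+2=13
CMP R0, 15  (cmp 13,15)
JLT L1: taken
R6=3%5=3
R0=13+2=15
CMP R0, 15  (cmp 15,15)
JLT L1: not taken
halt.
Total executed instructions: 28.

28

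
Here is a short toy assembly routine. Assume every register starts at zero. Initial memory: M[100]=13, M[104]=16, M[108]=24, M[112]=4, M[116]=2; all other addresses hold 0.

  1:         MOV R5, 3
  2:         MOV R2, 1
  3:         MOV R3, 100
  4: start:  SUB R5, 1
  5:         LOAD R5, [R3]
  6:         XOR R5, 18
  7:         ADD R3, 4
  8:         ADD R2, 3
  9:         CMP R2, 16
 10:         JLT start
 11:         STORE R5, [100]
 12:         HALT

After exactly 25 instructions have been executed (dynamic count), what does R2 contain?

10

after MOV R5, 3: R5=3
after MOV R2, 1: R2=1
after MOV R3, 100: R3=100
after SUB R5, 1: R5=3-1=2
after LOAD R5, [R3]: R5=M[100]=13
after XOR R5, 18: R5=13^18=31
after ADD R3, 4: R3=100+4=104
after ADD R2, 3: R2=1+3=4
CMP R2, 16  (cmp 4,16)
JLT start: taken
after SUB R5, 1: R5=31-1=30
after LOAD R5, [R3]: R5=M[104]=16
after XOR R5, 18: R5=16^18=2
after ADD R3, 4: R3=104+4=108
after ADD R2, 3: R2=4+3=7
CMP R2, 16  (cmp 7,16)
JLT start: taken
after SUB R5, 1: R5=2-1=1
after LOAD R5, [R3]: R5=M[108]=24
after XOR R5, 18: R5=24^18=10
after ADD R3, 4: R3=108+4=112
after ADD R2, 3: R2=7+3=10
CMP R2, 16  (cmp 10,16)
JLT start: taken
after SUB R5, 1: R5=10-1=9
After step 25: R2 = 10.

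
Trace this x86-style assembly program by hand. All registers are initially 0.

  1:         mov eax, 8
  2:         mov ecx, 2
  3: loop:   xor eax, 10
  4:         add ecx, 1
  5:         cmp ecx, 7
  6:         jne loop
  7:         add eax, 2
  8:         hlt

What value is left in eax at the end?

mov eax, 8 → eax=8
mov ecx, 2 → ecx=2
xor eax, 10 → eax=8^10=2
add ecx, 1 → ecx=2+1=3
cmp ecx, 7  (cmp 3,7)
jne loop: taken
xor eax, 10 → eax=2^10=8
add ecx, 1 → ecx=3+1=4
cmp ecx, 7  (cmp 4,7)
jne loop: taken
xor eax, 10 → eax=8^10=2
add ecx, 1 → ecx=4+1=5
cmp ecx, 7  (cmp 5,7)
jne loop: taken
xor eax, 10 → eax=2^10=8
add ecx, 1 → ecx=5+1=6
cmp ecx, 7  (cmp 6,7)
jne loop: taken
xor eax, 10 → eax=8^10=2
add ecx, 1 → ecx=6+1=7
cmp ecx, 7  (cmp 7,7)
jne loop: not taken
add eax, 2 → eax=2+2=4
halt.

4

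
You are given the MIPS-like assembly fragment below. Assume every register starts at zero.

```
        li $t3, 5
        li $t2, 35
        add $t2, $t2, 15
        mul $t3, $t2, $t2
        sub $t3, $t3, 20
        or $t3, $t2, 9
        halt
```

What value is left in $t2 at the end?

50

li $t3, 5 → $t3=5
li $t2, 35 → $t2=35
add $t2, $t2, 15 → $t2=35+15=50
mul $t3, $t2, $t2 → $t3=50*50=2500
sub $t3, $t3, 20 → $t3=2500-20=2480
or $t3, $t2, 9 → $t3=50|9=59
halt.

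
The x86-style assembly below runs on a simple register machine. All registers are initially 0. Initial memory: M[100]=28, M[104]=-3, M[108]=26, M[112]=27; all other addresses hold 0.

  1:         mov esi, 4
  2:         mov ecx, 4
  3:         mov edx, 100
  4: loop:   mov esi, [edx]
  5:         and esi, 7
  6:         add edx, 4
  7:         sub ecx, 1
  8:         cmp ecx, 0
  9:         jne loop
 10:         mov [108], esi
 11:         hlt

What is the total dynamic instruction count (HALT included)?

29

esi=4
ecx=4
edx=100
esi=M[100]=28
esi=28&7=4
edx=100+4=104
ecx=4-1=3
cmp ecx, 0  (cmp 3,0)
jne loop: taken
esi=M[104]=-3
esi=(-3)&7=5
edx=104+4=108
ecx=3-1=2
cmp ecx, 0  (cmp 2,0)
jne loop: taken
esi=M[108]=26
esi=26&7=2
edx=108+4=112
ecx=2-1=1
cmp ecx, 0  (cmp 1,0)
jne loop: taken
esi=M[112]=27
esi=27&7=3
edx=112+4=116
ecx=1-1=0
cmp ecx, 0  (cmp 0,0)
jne loop: not taken
mov [108], esi → M[108]=3
halt.
Total executed instructions: 29.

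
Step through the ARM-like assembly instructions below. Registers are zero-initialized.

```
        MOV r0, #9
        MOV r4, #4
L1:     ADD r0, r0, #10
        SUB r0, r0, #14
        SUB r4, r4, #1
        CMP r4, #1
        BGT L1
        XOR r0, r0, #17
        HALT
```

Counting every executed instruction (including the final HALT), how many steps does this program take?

19

after MOV r0, #9: r0=9
after MOV r4, #4: r4=4
after ADD r0, r0, #10: r0=9+10=19
after SUB r0, r0, #14: r0=19-14=5
after SUB r4, r4, #1: r4=4-1=3
CMP r4, #1  (cmp 3,1)
BGT L1: taken
after ADD r0, r0, #10: r0=5+10=15
after SUB r0, r0, #14: r0=15-14=1
after SUB r4, r4, #1: r4=3-1=2
CMP r4, #1  (cmp 2,1)
BGT L1: taken
after ADD r0, r0, #10: r0=1+10=11
after SUB r0, r0, #14: r0=11-14=-3
after SUB r4, r4, #1: r4=2-1=1
CMP r4, #1  (cmp 1,1)
BGT L1: not taken
after XOR r0, r0, #17: r0=(-3)^17=-20
halt.
Total executed instructions: 19.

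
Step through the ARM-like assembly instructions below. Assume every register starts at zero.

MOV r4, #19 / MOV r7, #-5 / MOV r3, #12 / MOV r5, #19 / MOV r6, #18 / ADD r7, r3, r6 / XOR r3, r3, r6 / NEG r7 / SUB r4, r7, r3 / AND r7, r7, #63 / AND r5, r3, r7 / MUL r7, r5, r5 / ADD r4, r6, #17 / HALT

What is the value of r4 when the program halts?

35

after MOV r4, #19: r4=19
after MOV r7, #-5: r7=-5
after MOV r3, #12: r3=12
after MOV r5, #19: r5=19
after MOV r6, #18: r6=18
after ADD r7, r3, r6: r7=12+18=30
after XOR r3, r3, r6: r3=12^18=30
after NEG r7: r7=-(30)=-30
after SUB r4, r7, r3: r4=(-30)-30=-60
after AND r7, r7, #63: r7=(-30)&63=34
after AND r5, r3, r7: r5=30&34=2
after MUL r7, r5, r5: r7=2*2=4
after ADD r4, r6, #17: r4=18+17=35
halt.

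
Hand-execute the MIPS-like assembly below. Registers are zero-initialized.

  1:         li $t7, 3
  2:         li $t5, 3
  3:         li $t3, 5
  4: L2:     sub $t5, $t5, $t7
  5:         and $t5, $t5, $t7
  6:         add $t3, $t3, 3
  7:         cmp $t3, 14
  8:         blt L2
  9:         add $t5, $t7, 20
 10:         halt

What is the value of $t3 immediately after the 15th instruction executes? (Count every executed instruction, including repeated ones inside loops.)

$t7=3
$t5=3
$t3=5
$t5=3-3=0
$t5=0&3=0
$t3=5+3=8
cmp $t3, 14  (cmp 8,14)
blt L2: taken
$t5=0-3=-3
$t5=(-3)&3=1
$t3=8+3=11
cmp $t3, 14  (cmp 11,14)
blt L2: taken
$t5=1-3=-2
$t5=(-2)&3=2
After step 15: $t3 = 11.

11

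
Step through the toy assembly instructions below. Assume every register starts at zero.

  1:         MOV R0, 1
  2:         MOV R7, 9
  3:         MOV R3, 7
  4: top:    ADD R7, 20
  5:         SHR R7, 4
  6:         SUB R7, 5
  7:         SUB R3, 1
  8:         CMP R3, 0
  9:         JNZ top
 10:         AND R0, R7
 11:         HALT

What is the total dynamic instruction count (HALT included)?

MOV R0, 1 → R0=1
MOV R7, 9 → R7=9
MOV R3, 7 → R3=7
ADD R7, 20 → R7=9+20=29
SHR R7, 4 → R7=29>>4=1
SUB R7, 5 → R7=1-5=-4
SUB R3, 1 → R3=7-1=6
CMP R3, 0  (cmp 6,0)
JNZ top: taken
ADD R7, 20 → R7=(-4)+20=16
SHR R7, 4 → R7=16>>4=1
SUB R7, 5 → R7=1-5=-4
SUB R3, 1 → R3=6-1=5
CMP R3, 0  (cmp 5,0)
JNZ top: taken
ADD R7, 20 → R7=(-4)+20=16
SHR R7, 4 → R7=16>>4=1
SUB R7, 5 → R7=1-5=-4
SUB R3, 1 → R3=5-1=4
CMP R3, 0  (cmp 4,0)
JNZ top: taken
ADD R7, 20 → R7=(-4)+20=16
SHR R7, 4 → R7=16>>4=1
SUB R7, 5 → R7=1-5=-4
SUB R3, 1 → R3=4-1=3
CMP R3, 0  (cmp 3,0)
JNZ top: taken
ADD R7, 20 → R7=(-4)+20=16
SHR R7, 4 → R7=16>>4=1
SUB R7, 5 → R7=1-5=-4
SUB R3, 1 → R3=3-1=2
CMP R3, 0  (cmp 2,0)
JNZ top: taken
ADD R7, 20 → R7=(-4)+20=16
SHR R7, 4 → R7=16>>4=1
SUB R7, 5 → R7=1-5=-4
SUB R3, 1 → R3=2-1=1
CMP R3, 0  (cmp 1,0)
JNZ top: taken
ADD R7, 20 → R7=(-4)+20=16
SHR R7, 4 → R7=16>>4=1
SUB R7, 5 → R7=1-5=-4
SUB R3, 1 → R3=1-1=0
CMP R3, 0  (cmp 0,0)
JNZ top: not taken
AND R0, R7 → R0=1&(-4)=0
halt.
Total executed instructions: 47.

47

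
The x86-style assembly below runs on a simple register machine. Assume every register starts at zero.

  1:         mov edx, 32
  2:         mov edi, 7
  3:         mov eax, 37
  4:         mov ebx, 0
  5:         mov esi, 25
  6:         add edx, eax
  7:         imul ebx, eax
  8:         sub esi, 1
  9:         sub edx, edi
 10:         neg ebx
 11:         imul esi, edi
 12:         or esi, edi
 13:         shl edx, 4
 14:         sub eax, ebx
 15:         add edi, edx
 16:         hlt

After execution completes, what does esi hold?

175

after mov edx, 32: edx=32
after mov edi, 7: edi=7
after mov eax, 37: eax=37
after mov ebx, 0: ebx=0
after mov esi, 25: esi=25
after add edx, eax: edx=32+37=69
after imul ebx, eax: ebx=0*37=0
after sub esi, 1: esi=25-1=24
after sub edx, edi: edx=69-7=62
after neg ebx: ebx=-(0)=0
after imul esi, edi: esi=24*7=168
after or esi, edi: esi=168|7=175
after shl edx, 4: edx=62<<4=992
after sub eax, ebx: eax=37-0=37
after add edi, edx: edi=7+992=999
halt.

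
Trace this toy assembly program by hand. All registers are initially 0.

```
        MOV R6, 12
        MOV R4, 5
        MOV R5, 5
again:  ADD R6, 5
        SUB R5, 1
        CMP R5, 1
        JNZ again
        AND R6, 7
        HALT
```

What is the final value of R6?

MOV R6, 12 → R6=12
MOV R4, 5 → R4=5
MOV R5, 5 → R5=5
ADD R6, 5 → R6=12+5=17
SUB R5, 1 → R5=5-1=4
CMP R5, 1  (cmp 4,1)
JNZ again: taken
ADD R6, 5 → R6=17+5=22
SUB R5, 1 → R5=4-1=3
CMP R5, 1  (cmp 3,1)
JNZ again: taken
ADD R6, 5 → R6=22+5=27
SUB R5, 1 → R5=3-1=2
CMP R5, 1  (cmp 2,1)
JNZ again: taken
ADD R6, 5 → R6=27+5=32
SUB R5, 1 → R5=2-1=1
CMP R5, 1  (cmp 1,1)
JNZ again: not taken
AND R6, 7 → R6=32&7=0
halt.

0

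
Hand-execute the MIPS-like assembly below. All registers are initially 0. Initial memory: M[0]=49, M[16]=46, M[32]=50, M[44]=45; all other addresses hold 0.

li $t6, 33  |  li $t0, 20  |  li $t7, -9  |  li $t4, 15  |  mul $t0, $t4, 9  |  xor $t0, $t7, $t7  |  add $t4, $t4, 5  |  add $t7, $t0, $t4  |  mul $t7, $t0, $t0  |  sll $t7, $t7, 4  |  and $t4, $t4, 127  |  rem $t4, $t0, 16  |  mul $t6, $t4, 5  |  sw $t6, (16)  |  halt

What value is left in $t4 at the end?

0

li $t6, 33 → $t6=33
li $t0, 20 → $t0=20
li $t7, -9 → $t7=-9
li $t4, 15 → $t4=15
mul $t0, $t4, 9 → $t0=15*9=135
xor $t0, $t7, $t7 → $t0=(-9)^(-9)=0
add $t4, $t4, 5 → $t4=15+5=20
add $t7, $t0, $t4 → $t7=0+20=20
mul $t7, $t0, $t0 → $t7=0*0=0
sll $t7, $t7, 4 → $t7=0<<4=0
and $t4, $t4, 127 → $t4=20&127=20
rem $t4, $t0, 16 → $t4=0%16=0
mul $t6, $t4, 5 → $t6=0*5=0
sw $t6, (16) → M[16]=0
halt.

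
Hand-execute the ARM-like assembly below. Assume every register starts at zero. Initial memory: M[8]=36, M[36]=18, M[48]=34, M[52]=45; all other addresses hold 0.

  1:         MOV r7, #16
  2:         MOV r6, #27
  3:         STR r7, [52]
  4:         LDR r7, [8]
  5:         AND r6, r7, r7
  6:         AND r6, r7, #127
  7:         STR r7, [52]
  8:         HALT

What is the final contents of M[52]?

after MOV r7, #16: r7=16
after MOV r6, #27: r6=27
STR r7, [52] → M[52]=16
after LDR r7, [8]: r7=M[8]=36
after AND r6, r7, r7: r6=36&36=36
after AND r6, r7, #127: r6=36&127=36
STR r7, [52] → M[52]=36
halt.

36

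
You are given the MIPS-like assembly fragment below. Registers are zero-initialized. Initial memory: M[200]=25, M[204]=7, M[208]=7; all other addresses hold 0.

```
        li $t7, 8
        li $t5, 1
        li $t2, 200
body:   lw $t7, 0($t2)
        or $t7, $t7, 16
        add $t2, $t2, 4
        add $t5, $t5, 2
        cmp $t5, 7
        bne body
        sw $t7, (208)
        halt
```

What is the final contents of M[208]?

23

after li $t7, 8: $t7=8
after li $t5, 1: $t5=1
after li $t2, 200: $t2=200
after lw $t7, 0($t2): $t7=M[200]=25
after or $t7, $t7, 16: $t7=25|16=25
after add $t2, $t2, 4: $t2=200+4=204
after add $t5, $t5, 2: $t5=1+2=3
cmp $t5, 7  (cmp 3,7)
bne body: taken
after lw $t7, 0($t2): $t7=M[204]=7
after or $t7, $t7, 16: $t7=7|16=23
after add $t2, $t2, 4: $t2=204+4=208
after add $t5, $t5, 2: $t5=3+2=5
cmp $t5, 7  (cmp 5,7)
bne body: taken
after lw $t7, 0($t2): $t7=M[208]=7
after or $t7, $t7, 16: $t7=7|16=23
after add $t2, $t2, 4: $t2=208+4=212
after add $t5, $t5, 2: $t5=5+2=7
cmp $t5, 7  (cmp 7,7)
bne body: not taken
sw $t7, (208) → M[208]=23
halt.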